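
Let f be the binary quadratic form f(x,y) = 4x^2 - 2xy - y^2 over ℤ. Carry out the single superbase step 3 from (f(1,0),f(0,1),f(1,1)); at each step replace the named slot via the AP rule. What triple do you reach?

start (4,-1,1) = (f(1,0),f(0,1),f(1,1))
replace slot 3: 2·(4+(-1)) − 1 = 5 → (4,-1,5)

4,-1,5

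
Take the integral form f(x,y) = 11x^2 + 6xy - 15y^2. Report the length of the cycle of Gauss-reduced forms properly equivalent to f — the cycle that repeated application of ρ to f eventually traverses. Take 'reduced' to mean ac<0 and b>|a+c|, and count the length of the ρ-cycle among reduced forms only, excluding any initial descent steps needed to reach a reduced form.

D = 696, ⌊√D⌋ = 26
river: ρ → (-15,24,2)
river: ρ → (2,24,-15)
river: ρ → (-15,6,11)
river: ρ → (11,16,-10)
river: ρ → (-10,24,3)
river: ρ → (3,24,-10)
river: ρ → (-10,16,11)
river: ρ → (11,6,-15)
ρ-cycle length = 8 (tail of 0 descent steps not counted)

8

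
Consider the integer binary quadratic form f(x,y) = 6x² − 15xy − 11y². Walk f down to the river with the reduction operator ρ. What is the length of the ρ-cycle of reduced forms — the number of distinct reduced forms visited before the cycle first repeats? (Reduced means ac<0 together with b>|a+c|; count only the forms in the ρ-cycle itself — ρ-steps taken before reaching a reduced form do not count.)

D = 489, ⌊√D⌋ = 22
descent: ρ → (-11,15,6)  [lands on river]
river: ρ → (6,21,-2)
river: ρ → (-2,19,16)
river: ρ → (16,13,-5)
river: ρ → (-5,17,10)
river: ρ → (10,3,-12)
river: ρ → (-12,21,1)
river: ρ → (1,21,-12)
river: ρ → (-12,3,10)
river: ρ → (10,17,-5)
river: ρ → (-5,13,16)
river: ρ → (16,19,-2)
river: ρ → (-2,21,6)
river: ρ → (6,15,-11)
river: ρ → (-11,7,10)
river: ρ → (10,13,-8)
river: ρ → (-8,19,4)
river: ρ → (4,21,-3)
river: ρ → (-3,21,4)
river: ρ → (4,19,-8)
river: ρ → (-8,13,10)
river: ρ → (10,7,-11)
ρ-cycle length = 22 (tail of 1 descent step not counted)

22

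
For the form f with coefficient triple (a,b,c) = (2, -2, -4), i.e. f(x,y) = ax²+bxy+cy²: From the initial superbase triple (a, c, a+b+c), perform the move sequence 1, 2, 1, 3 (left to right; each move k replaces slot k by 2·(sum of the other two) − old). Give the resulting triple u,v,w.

start (2,-4,-4) = (f(1,0),f(0,1),f(1,1))
replace slot 1: 2·((-4)+(-4)) − 2 = -18 → (-18,-4,-4)
replace slot 2: 2·((-18)+(-4)) − (-4) = -40 → (-18,-40,-4)
replace slot 1: 2·((-40)+(-4)) − (-18) = -70 → (-70,-40,-4)
replace slot 3: 2·((-70)+(-40)) − (-4) = -216 → (-70,-40,-216)

-70,-40,-216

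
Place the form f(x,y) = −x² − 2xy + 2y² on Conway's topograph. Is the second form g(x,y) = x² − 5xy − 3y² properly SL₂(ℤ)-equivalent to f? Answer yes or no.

D₁ = 12, D₂ = 37
discriminants differ ⇒ not SL₂(ℤ)-equivalent

no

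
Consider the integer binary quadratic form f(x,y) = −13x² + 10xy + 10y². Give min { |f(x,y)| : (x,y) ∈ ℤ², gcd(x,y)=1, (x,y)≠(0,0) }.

river: ρ → (10,10,-13)
river: ρ → (-13,16,7)
river: ρ → (7,12,-17)
river: ρ → (-17,22,2)
river: ρ → (2,22,-17)
river: ρ → (-17,12,7)
river: ρ → (7,16,-13)
river: ρ → (-13,10,10)
closes: descent 0, river 8
min |a| on river = 2

2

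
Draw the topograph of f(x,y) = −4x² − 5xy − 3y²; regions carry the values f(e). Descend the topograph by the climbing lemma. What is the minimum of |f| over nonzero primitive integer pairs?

translate: b→-3 (≡5 mod 8), so (4,5,3)→(4,-3,2)
flip: (4,-3,2)→(2,3,4)
translate: b→-1 (≡3 mod 4), so (2,3,4)→(2,-1,3)
reduced (well bottom): (2,-1,3) with a≤c, −a<b≤a
well minimum |f| = |-2| = 2 (negative-definite)

2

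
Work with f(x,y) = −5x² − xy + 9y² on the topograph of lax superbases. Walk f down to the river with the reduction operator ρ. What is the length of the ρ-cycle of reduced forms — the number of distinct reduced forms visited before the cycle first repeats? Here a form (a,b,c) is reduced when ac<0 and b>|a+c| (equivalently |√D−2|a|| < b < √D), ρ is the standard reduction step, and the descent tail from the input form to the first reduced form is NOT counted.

D = 181, ⌊√D⌋ = 13
descent: ρ → (9,1,-5)
descent: ρ → (-5,9,5)  [lands on river]
river: ρ → (5,11,-3)
river: ρ → (-3,13,1)
river: ρ → (1,13,-3)
river: ρ → (-3,11,5)
river: ρ → (5,9,-5)
river: ρ → (-5,11,3)
river: ρ → (3,13,-1)
river: ρ → (-1,13,3)
river: ρ → (3,11,-5)
ρ-cycle length = 10 (tail of 2 descent steps not counted)

10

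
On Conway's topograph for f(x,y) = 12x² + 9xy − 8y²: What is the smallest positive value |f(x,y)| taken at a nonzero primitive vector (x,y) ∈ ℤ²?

river: ρ → (-8,7,13)
river: ρ → (13,19,-2)
river: ρ → (-2,21,3)
river: ρ → (3,21,-2)
river: ρ → (-2,19,13)
river: ρ → (13,7,-8)
river: ρ → (-8,9,12)
river: ρ → (12,15,-5)
river: ρ → (-5,15,12)
river: ρ → (12,9,-8)
closes: descent 0, river 10
min |a| on river = 2

2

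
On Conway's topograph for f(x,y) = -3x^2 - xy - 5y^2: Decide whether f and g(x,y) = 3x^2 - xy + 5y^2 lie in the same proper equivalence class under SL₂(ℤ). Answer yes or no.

D₁ = -59, D₂ = -59
f is negative-definite; reduce −f:
−f: reduced (well bottom): (3,1,5) with a≤c, −a<b≤a
flip sign back: reduced form of f is (-3,-1,-5)
g: reduced (well bottom): (3,-1,5) with a≤c, −a<b≤a
reduced forms (-3, -1, -5) vs (3, -1, 5) ⇒ inequivalent

no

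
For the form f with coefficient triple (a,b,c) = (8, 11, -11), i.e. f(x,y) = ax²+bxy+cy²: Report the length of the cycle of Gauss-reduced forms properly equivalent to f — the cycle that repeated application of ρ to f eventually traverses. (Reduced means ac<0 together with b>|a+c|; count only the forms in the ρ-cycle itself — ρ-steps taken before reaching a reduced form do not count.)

D = 473, ⌊√D⌋ = 21
river: ρ → (-11,11,8)
river: ρ → (8,21,-1)
river: ρ → (-1,21,8)
river: ρ → (8,11,-11)
ρ-cycle length = 4 (tail of 0 descent steps not counted)

4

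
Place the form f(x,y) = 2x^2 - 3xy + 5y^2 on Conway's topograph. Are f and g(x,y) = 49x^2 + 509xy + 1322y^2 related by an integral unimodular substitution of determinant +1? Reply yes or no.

D₁ = -31, D₂ = -31
f: translate: b→1 (≡-3 mod 4), so (2,-3,5)→(2,1,4)
f: reduced (well bottom): (2,1,4) with a≤c, −a<b≤a
g: translate: b→19 (≡509 mod 98), so (49,509,1322)→(49,19,2)
g: flip: (49,19,2)→(2,-19,49)
g: translate: b→1 (≡-19 mod 4), so (2,-19,49)→(2,1,4)
g: reduced (well bottom): (2,1,4) with a≤c, −a<b≤a
reduced forms (2, 1, 4) vs (2, 1, 4) ⇒ equivalent

yes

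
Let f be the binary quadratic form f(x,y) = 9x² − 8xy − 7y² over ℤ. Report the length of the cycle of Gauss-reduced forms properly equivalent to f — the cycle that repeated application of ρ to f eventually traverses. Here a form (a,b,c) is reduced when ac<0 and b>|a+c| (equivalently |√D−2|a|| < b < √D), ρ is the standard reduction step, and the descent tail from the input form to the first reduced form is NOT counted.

D = 316, ⌊√D⌋ = 17
descent: ρ → (-7,8,9)  [lands on river]
river: ρ → (9,10,-6)
river: ρ → (-6,14,5)
river: ρ → (5,16,-3)
river: ρ → (-3,14,10)
river: ρ → (10,6,-7)
ρ-cycle length = 6 (tail of 1 descent step not counted)

6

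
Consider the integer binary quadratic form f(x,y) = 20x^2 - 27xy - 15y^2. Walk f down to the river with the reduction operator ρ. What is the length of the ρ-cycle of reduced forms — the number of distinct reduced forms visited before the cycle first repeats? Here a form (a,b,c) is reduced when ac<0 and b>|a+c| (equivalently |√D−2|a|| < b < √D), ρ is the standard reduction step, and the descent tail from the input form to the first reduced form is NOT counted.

D = 1929, ⌊√D⌋ = 43
descent: ρ → (-15,27,20)  [lands on river]
river: ρ → (20,13,-22)
river: ρ → (-22,31,11)
river: ρ → (11,35,-16)
river: ρ → (-16,29,17)
river: ρ → (17,39,-6)
river: ρ → (-6,33,35)
river: ρ → (35,37,-4)
river: ρ → (-4,43,5)
river: ρ → (5,37,-28)
river: ρ → (-28,19,14)
river: ρ → (14,37,-10)
river: ρ → (-10,43,2)
river: ρ → (2,41,-31)
river: ρ → (-31,21,12)
river: ρ → (12,27,-25)
river: ρ → (-25,23,14)
river: ρ → (14,33,-15)
ρ-cycle length = 18 (tail of 1 descent step not counted)

18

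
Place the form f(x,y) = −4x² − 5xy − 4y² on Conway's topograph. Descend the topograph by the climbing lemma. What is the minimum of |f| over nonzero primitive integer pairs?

translate: b→-3 (≡5 mod 8), so (4,5,4)→(4,-3,3)
flip: (4,-3,3)→(3,3,4)
reduced (well bottom): (3,3,4) with a≤c, −a<b≤a
well minimum |f| = |-3| = 3 (negative-definite)

3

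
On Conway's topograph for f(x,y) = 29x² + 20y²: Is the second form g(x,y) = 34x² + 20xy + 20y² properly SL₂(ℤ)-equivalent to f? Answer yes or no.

D₁ = -2320, D₂ = -2320
f: flip: (29,0,20)→(20,0,29)
f: reduced (well bottom): (20,0,29) with a≤c, −a<b≤a
g: flip: (34,20,20)→(20,-20,34)
g: translate: b→20 (≡-20 mod 40), so (20,-20,34)→(20,20,34)
g: reduced (well bottom): (20,20,34) with a≤c, −a<b≤a
reduced forms (20, 0, 29) vs (20, 20, 34) ⇒ inequivalent

no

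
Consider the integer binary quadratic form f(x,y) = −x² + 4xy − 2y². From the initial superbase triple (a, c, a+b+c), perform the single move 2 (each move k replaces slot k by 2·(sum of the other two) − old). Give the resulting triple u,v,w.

start (-1,-2,1) = (f(1,0),f(0,1),f(1,1))
replace slot 2: 2·((-1)+1) − (-2) = 2 → (-1,2,1)

-1,2,1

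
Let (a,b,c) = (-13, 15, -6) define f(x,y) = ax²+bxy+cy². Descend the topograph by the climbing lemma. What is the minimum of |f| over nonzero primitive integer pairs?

translate: b→11 (≡-15 mod 26), so (13,-15,6)→(13,11,4)
flip: (13,11,4)→(4,-11,13)
translate: b→-3 (≡-11 mod 8), so (4,-11,13)→(4,-3,6)
reduced (well bottom): (4,-3,6) with a≤c, −a<b≤a
well minimum |f| = |-4| = 4 (negative-definite)

4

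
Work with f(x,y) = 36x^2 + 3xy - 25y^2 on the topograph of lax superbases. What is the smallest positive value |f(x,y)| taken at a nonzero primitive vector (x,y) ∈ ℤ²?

descent: ρ → (-25,47,14)  [lands on river]
river: ρ → (14,37,-40)
river: ρ → (-40,43,11)
river: ρ → (11,45,-36)
river: ρ → (-36,27,20)
river: ρ → (20,53,-10)
river: ρ → (-10,47,35)
river: ρ → (35,23,-22)
river: ρ → (-22,21,36)
river: ρ → (36,51,-7)
river: ρ → (-7,47,50)
river: ρ → (50,53,-4)
river: ρ → (-4,59,8)
river: ρ → (8,53,-25)
closes: descent 1, river 14
min |a| on river = 4

4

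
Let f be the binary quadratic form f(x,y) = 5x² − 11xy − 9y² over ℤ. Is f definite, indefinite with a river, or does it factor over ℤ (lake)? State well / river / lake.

D = b²−4ac = (-11)² − 4·5·(-9) = 301
D > 0 non-square ⇒ indefinite ⇒ periodic river

river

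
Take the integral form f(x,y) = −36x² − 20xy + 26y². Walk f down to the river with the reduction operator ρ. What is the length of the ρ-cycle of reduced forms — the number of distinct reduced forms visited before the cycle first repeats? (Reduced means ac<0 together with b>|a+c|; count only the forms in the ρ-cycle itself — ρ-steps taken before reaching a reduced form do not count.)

D = 4144, ⌊√D⌋ = 64
descent: ρ → (26,20,-36)  [lands on river]
river: ρ → (-36,52,10)
river: ρ → (10,48,-46)
river: ρ → (-46,44,12)
river: ρ → (12,52,-30)
river: ρ → (-30,8,34)
river: ρ → (34,60,-4)
river: ρ → (-4,60,34)
river: ρ → (34,8,-30)
river: ρ → (-30,52,12)
river: ρ → (12,44,-46)
river: ρ → (-46,48,10)
river: ρ → (10,52,-36)
river: ρ → (-36,20,26)
river: ρ → (26,32,-30)
river: ρ → (-30,28,28)
river: ρ → (28,28,-30)
river: ρ → (-30,32,26)
ρ-cycle length = 18 (tail of 1 descent step not counted)

18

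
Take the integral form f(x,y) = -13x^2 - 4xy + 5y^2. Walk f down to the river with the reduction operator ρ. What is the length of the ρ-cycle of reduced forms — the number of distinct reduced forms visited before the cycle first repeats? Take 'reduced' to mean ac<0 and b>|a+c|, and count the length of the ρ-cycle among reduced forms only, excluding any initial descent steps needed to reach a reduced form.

D = 276, ⌊√D⌋ = 16
descent: ρ → (5,14,-4)  [lands on river]
river: ρ → (-4,10,11)
river: ρ → (11,12,-3)
river: ρ → (-3,12,11)
river: ρ → (11,10,-4)
river: ρ → (-4,14,5)
river: ρ → (5,16,-1)
river: ρ → (-1,16,5)
ρ-cycle length = 8 (tail of 1 descent step not counted)

8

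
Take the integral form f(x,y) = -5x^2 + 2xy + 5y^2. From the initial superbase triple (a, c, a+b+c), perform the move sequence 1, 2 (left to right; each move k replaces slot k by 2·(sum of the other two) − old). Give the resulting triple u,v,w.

start (-5,5,2) = (f(1,0),f(0,1),f(1,1))
replace slot 1: 2·(5+2) − (-5) = 19 → (19,5,2)
replace slot 2: 2·(19+2) − 5 = 37 → (19,37,2)

19,37,2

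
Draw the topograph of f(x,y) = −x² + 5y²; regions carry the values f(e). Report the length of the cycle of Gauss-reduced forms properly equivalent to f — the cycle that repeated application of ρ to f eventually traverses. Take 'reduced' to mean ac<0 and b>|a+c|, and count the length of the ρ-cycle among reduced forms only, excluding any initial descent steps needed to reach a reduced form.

D = 20, ⌊√D⌋ = 4
descent: ρ → (5,0,-1)
descent: ρ → (-1,4,1)  [lands on river]
river: ρ → (1,4,-1)
ρ-cycle length = 2 (tail of 2 descent steps not counted)

2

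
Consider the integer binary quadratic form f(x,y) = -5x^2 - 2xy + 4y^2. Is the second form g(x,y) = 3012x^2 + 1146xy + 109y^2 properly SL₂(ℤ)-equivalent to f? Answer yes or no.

D₁ = 84, D₂ = 84
river cycle of f (length 6): (4, 2, -5), (-5, 8, 1), (1, 8, -5), (-5, 2, 4), (4, 6, -3), (-3, 6, 4)
river cycle of g (length 6): (-3, 6, 4), (4, 2, -5), (-5, 8, 1), (1, 8, -5), (-5, 2, 4), (4, 6, -3)
cycles coincide ⇒ equivalent

yes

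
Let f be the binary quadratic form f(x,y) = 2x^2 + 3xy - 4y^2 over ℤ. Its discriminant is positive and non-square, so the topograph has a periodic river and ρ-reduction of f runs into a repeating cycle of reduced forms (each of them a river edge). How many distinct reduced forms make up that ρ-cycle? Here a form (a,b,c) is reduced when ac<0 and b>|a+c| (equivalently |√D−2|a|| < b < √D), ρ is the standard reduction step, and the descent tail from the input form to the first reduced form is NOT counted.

D = 41, ⌊√D⌋ = 6
river: ρ → (-4,5,1)
river: ρ → (1,5,-4)
river: ρ → (-4,3,2)
river: ρ → (2,5,-2)
river: ρ → (-2,3,4)
river: ρ → (4,5,-1)
river: ρ → (-1,5,4)
river: ρ → (4,3,-2)
river: ρ → (-2,5,2)
river: ρ → (2,3,-4)
ρ-cycle length = 10 (tail of 0 descent steps not counted)

10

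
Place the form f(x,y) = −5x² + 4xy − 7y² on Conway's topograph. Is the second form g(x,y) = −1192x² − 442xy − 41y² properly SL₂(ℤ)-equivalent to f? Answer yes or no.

D₁ = -124, D₂ = -124
f is negative-definite; reduce −f:
−f: reduced (well bottom): (5,-4,7) with a≤c, −a<b≤a
flip sign back: reduced form of f is (-5,4,-7)
g is negative-definite; reduce −g:
−g: flip: (1192,442,41)→(41,-442,1192)
−g: translate: b→-32 (≡-442 mod 82), so (41,-442,1192)→(41,-32,7)
−g: flip: (41,-32,7)→(7,32,41)
−g: translate: b→4 (≡32 mod 14), so (7,32,41)→(7,4,5)
−g: flip: (7,4,5)→(5,-4,7)
−g: reduced (well bottom): (5,-4,7) with a≤c, −a<b≤a
flip sign back: reduced form of g is (-5,4,-7)
reduced forms (-5, 4, -7) vs (-5, 4, -7) ⇒ equivalent

yes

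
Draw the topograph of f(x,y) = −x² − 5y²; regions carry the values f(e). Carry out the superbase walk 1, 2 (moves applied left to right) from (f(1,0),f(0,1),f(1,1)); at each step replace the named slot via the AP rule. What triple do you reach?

start (-1,-5,-6) = (f(1,0),f(0,1),f(1,1))
replace slot 1: 2·((-5)+(-6)) − (-1) = -21 → (-21,-5,-6)
replace slot 2: 2·((-21)+(-6)) − (-5) = -49 → (-21,-49,-6)

-21,-49,-6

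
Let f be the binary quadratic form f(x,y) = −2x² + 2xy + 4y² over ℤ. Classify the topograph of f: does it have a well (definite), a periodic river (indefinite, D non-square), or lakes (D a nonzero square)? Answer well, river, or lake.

D = b²−4ac = 2² − 4·(-2)·4 = 36
D = 6² is a perfect square ⇒ form factors over ℤ ⇒ lakes

lake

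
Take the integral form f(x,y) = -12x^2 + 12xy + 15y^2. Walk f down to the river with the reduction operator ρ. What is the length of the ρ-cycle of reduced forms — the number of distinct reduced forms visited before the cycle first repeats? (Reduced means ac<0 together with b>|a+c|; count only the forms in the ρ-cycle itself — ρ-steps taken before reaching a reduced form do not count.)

D = 864, ⌊√D⌋ = 29
river: ρ → (15,18,-9)
river: ρ → (-9,18,15)
river: ρ → (15,12,-12)
river: ρ → (-12,12,15)
ρ-cycle length = 4 (tail of 0 descent steps not counted)

4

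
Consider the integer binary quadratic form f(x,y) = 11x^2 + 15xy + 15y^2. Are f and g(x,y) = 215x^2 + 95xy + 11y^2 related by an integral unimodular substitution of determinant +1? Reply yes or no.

D₁ = -435, D₂ = -435
f: translate: b→-7 (≡15 mod 22), so (11,15,15)→(11,-7,11)
f: flip: (11,-7,11)→(11,7,11)
f: reduced (well bottom): (11,7,11) with a≤c, −a<b≤a
g: flip: (215,95,11)→(11,-95,215)
g: translate: b→-7 (≡-95 mod 22), so (11,-95,215)→(11,-7,11)
g: flip: (11,-7,11)→(11,7,11)
g: reduced (well bottom): (11,7,11) with a≤c, −a<b≤a
reduced forms (11, 7, 11) vs (11, 7, 11) ⇒ equivalent

yes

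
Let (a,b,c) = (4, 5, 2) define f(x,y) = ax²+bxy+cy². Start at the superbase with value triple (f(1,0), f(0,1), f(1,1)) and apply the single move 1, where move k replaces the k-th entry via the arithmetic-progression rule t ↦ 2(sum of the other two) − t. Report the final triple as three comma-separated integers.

start (4,2,11) = (f(1,0),f(0,1),f(1,1))
replace slot 1: 2·(2+11) − 4 = 22 → (22,2,11)

22,2,11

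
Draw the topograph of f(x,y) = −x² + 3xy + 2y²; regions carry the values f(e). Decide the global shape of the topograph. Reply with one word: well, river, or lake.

D = b²−4ac = 3² − 4·(-1)·2 = 17
D > 0 non-square ⇒ indefinite ⇒ periodic river

river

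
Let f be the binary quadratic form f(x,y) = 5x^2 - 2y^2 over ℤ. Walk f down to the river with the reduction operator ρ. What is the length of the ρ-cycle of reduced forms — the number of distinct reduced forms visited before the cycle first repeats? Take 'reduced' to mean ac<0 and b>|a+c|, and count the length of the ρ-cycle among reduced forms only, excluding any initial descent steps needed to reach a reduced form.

D = 40, ⌊√D⌋ = 6
descent: ρ → (-2,4,3)  [lands on river]
river: ρ → (3,2,-3)
river: ρ → (-3,4,2)
river: ρ → (2,4,-3)
river: ρ → (-3,2,3)
river: ρ → (3,4,-2)
ρ-cycle length = 6 (tail of 1 descent step not counted)

6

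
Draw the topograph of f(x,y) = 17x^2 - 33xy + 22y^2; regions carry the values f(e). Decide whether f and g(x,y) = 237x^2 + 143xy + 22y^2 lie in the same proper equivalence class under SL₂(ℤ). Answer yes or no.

D₁ = -407, D₂ = -407
f: translate: b→1 (≡-33 mod 34), so (17,-33,22)→(17,1,6)
f: flip: (17,1,6)→(6,-1,17)
f: reduced (well bottom): (6,-1,17) with a≤c, −a<b≤a
g: flip: (237,143,22)→(22,-143,237)
g: translate: b→-11 (≡-143 mod 44), so (22,-143,237)→(22,-11,6)
g: flip: (22,-11,6)→(6,11,22)
g: translate: b→-1 (≡11 mod 12), so (6,11,22)→(6,-1,17)
g: reduced (well bottom): (6,-1,17) with a≤c, −a<b≤a
reduced forms (6, -1, 17) vs (6, -1, 17) ⇒ equivalent

yes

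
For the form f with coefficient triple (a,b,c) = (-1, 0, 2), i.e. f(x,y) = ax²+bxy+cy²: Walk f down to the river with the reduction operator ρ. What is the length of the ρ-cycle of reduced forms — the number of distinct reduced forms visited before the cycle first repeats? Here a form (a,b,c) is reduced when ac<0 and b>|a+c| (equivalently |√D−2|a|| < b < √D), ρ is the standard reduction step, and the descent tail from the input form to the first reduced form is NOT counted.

D = 8, ⌊√D⌋ = 2
descent: ρ → (2,0,-1)
descent: ρ → (-1,2,1)  [lands on river]
river: ρ → (1,2,-1)
ρ-cycle length = 2 (tail of 2 descent steps not counted)

2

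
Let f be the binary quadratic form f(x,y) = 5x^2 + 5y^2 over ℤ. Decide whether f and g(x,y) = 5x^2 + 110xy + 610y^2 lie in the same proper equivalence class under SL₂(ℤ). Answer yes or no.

D₁ = -100, D₂ = -100
f: reduced (well bottom): (5,0,5) with a≤c, −a<b≤a
g: translate: b→0 (≡110 mod 10), so (5,110,610)→(5,0,5)
g: reduced (well bottom): (5,0,5) with a≤c, −a<b≤a
reduced forms (5, 0, 5) vs (5, 0, 5) ⇒ equivalent

yes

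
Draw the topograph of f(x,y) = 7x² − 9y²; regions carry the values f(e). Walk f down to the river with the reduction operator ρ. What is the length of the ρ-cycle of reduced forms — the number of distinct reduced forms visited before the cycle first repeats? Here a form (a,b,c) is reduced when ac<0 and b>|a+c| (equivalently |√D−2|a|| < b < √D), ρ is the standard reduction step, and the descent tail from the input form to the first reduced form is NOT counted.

D = 252, ⌊√D⌋ = 15
descent: ρ → (-9,0,7)
descent: ρ → (7,14,-2)  [lands on river]
river: ρ → (-2,14,7)
ρ-cycle length = 2 (tail of 2 descent steps not counted)

2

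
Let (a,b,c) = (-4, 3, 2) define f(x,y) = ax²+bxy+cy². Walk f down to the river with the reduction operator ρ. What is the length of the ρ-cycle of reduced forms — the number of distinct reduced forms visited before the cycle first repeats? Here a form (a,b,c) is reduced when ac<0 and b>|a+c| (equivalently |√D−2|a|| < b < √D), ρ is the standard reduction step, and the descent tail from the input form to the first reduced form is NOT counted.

D = 41, ⌊√D⌋ = 6
river: ρ → (2,5,-2)
river: ρ → (-2,3,4)
river: ρ → (4,5,-1)
river: ρ → (-1,5,4)
river: ρ → (4,3,-2)
river: ρ → (-2,5,2)
river: ρ → (2,3,-4)
river: ρ → (-4,5,1)
river: ρ → (1,5,-4)
river: ρ → (-4,3,2)
ρ-cycle length = 10 (tail of 0 descent steps not counted)

10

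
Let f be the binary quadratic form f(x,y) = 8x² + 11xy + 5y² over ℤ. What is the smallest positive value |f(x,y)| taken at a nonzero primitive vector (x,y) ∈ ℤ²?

translate: b→-5 (≡11 mod 16), so (8,11,5)→(8,-5,2)
flip: (8,-5,2)→(2,5,8)
translate: b→1 (≡5 mod 4), so (2,5,8)→(2,1,5)
reduced (well bottom): (2,1,5) with a≤c, −a<b≤a
well minimum = a = 2

2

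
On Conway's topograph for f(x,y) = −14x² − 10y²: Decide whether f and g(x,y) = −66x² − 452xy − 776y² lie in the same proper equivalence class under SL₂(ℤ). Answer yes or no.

D₁ = -560, D₂ = -560
f is negative-definite; reduce −f:
−f: flip: (14,0,10)→(10,0,14)
−f: reduced (well bottom): (10,0,14) with a≤c, −a<b≤a
flip sign back: reduced form of f is (-10,0,-14)
g is negative-definite; reduce −g:
−g: translate: b→56 (≡452 mod 132), so (66,452,776)→(66,56,14)
−g: flip: (66,56,14)→(14,-56,66)
−g: translate: b→0 (≡-56 mod 28), so (14,-56,66)→(14,0,10)
−g: flip: (14,0,10)→(10,0,14)
−g: reduced (well bottom): (10,0,14) with a≤c, −a<b≤a
flip sign back: reduced form of g is (-10,0,-14)
reduced forms (-10, 0, -14) vs (-10, 0, -14) ⇒ equivalent

yes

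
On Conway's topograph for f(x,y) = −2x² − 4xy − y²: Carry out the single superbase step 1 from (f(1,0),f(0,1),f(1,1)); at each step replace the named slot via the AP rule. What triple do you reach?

start (-2,-1,-7) = (f(1,0),f(0,1),f(1,1))
replace slot 1: 2·((-1)+(-7)) − (-2) = -14 → (-14,-1,-7)

-14,-1,-7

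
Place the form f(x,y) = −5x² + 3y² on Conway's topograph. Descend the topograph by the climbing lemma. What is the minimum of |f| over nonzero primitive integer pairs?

descent: ρ → (3,6,-2)  [lands on river]
river: ρ → (-2,6,3)
closes: descent 1, river 2
min |a| on river = 2

2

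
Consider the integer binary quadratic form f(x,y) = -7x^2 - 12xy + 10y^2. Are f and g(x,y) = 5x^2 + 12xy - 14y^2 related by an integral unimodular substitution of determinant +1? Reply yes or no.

D₁ = 424, D₂ = 424
river cycle of f (length 18): (10, 12, -7), (-7, 16, 6), (6, 20, -1), (-1, 20, 6), (6, 16, -7), (-7, 12, 10), (10, 8, -9), (-9, 10, 9), (9, 8, -10), (-10, 12, 7), … (8 more)
river cycle of g (length 14): (-14, 16, 3), (3, 20, -2), (-2, 20, 3), (3, 16, -14), (-14, 12, 5), (5, 18, -5), (-5, 12, 14), (14, 16, -3), (-3, 20, 2), (2, 20, -3), … (4 more)
cycles differ ⇒ inequivalent

no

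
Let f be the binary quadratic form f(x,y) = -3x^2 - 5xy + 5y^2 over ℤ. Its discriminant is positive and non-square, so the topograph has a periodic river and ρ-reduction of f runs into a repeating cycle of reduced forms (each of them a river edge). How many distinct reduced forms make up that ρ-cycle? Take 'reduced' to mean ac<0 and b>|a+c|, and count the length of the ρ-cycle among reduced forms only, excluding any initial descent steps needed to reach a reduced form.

D = 85, ⌊√D⌋ = 9
descent: ρ → (5,5,-3)  [lands on river]
river: ρ → (-3,7,3)
river: ρ → (3,5,-5)
river: ρ → (-5,5,3)
river: ρ → (3,7,-3)
river: ρ → (-3,5,5)
ρ-cycle length = 6 (tail of 1 descent step not counted)

6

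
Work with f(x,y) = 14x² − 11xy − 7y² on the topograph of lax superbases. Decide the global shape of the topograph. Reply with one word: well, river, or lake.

D = b²−4ac = (-11)² − 4·14·(-7) = 513
D > 0 non-square ⇒ indefinite ⇒ periodic river

river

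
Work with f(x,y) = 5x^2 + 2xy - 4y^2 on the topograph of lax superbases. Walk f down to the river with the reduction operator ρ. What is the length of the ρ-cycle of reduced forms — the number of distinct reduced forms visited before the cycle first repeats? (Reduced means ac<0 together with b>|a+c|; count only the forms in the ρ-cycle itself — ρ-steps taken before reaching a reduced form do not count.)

D = 84, ⌊√D⌋ = 9
river: ρ → (-4,6,3)
river: ρ → (3,6,-4)
river: ρ → (-4,2,5)
river: ρ → (5,8,-1)
river: ρ → (-1,8,5)
river: ρ → (5,2,-4)
ρ-cycle length = 6 (tail of 0 descent steps not counted)

6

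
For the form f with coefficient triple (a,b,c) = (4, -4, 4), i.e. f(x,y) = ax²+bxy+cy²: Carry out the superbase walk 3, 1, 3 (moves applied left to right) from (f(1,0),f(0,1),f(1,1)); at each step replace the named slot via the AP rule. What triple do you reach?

start (4,4,4) = (f(1,0),f(0,1),f(1,1))
replace slot 3: 2·(4+4) − 4 = 12 → (4,4,12)
replace slot 1: 2·(4+12) − 4 = 28 → (28,4,12)
replace slot 3: 2·(28+4) − 12 = 52 → (28,4,52)

28,4,52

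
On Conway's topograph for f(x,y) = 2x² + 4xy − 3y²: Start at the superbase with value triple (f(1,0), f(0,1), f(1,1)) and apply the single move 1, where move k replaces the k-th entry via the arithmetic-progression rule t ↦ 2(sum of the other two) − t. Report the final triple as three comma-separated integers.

start (2,-3,3) = (f(1,0),f(0,1),f(1,1))
replace slot 1: 2·((-3)+3) − 2 = -2 → (-2,-3,3)

-2,-3,3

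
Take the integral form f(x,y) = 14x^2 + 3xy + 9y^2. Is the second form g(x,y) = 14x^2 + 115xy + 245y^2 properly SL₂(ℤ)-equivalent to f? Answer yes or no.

D₁ = -495, D₂ = -495
f: flip: (14,3,9)→(9,-3,14)
f: reduced (well bottom): (9,-3,14) with a≤c, −a<b≤a
g: translate: b→3 (≡115 mod 28), so (14,115,245)→(14,3,9)
g: flip: (14,3,9)→(9,-3,14)
g: reduced (well bottom): (9,-3,14) with a≤c, −a<b≤a
reduced forms (9, -3, 14) vs (9, -3, 14) ⇒ equivalent

yes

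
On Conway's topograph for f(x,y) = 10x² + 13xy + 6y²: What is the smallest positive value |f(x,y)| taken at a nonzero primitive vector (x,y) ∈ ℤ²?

translate: b→-7 (≡13 mod 20), so (10,13,6)→(10,-7,3)
flip: (10,-7,3)→(3,7,10)
translate: b→1 (≡7 mod 6), so (3,7,10)→(3,1,6)
reduced (well bottom): (3,1,6) with a≤c, −a<b≤a
well minimum = a = 3

3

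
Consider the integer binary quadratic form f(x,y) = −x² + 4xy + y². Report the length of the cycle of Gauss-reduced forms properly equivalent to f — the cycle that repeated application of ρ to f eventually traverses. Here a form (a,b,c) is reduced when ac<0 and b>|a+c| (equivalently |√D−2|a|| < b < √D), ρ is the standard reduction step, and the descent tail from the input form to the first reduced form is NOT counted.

D = 20, ⌊√D⌋ = 4
river: ρ → (1,4,-1)
river: ρ → (-1,4,1)
ρ-cycle length = 2 (tail of 0 descent steps not counted)

2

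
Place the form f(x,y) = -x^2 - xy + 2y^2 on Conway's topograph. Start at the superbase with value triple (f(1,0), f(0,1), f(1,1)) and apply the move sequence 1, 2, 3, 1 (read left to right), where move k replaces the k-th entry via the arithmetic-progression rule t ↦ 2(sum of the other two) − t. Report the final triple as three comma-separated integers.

start (-1,2,0) = (f(1,0),f(0,1),f(1,1))
replace slot 1: 2·(2+0) − (-1) = 5 → (5,2,0)
replace slot 2: 2·(5+0) − 2 = 8 → (5,8,0)
replace slot 3: 2·(5+8) − 0 = 26 → (5,8,26)
replace slot 1: 2·(8+26) − 5 = 63 → (63,8,26)

63,8,26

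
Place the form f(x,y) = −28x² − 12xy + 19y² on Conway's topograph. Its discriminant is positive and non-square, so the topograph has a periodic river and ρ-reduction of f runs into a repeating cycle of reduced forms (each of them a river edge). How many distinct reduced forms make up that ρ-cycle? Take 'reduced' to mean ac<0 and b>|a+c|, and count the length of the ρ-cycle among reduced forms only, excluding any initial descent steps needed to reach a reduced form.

D = 2272, ⌊√D⌋ = 47
descent: ρ → (19,12,-28)  [lands on river]
river: ρ → (-28,44,3)
river: ρ → (3,46,-13)
river: ρ → (-13,32,24)
river: ρ → (24,16,-21)
river: ρ → (-21,26,19)
ρ-cycle length = 6 (tail of 1 descent step not counted)

6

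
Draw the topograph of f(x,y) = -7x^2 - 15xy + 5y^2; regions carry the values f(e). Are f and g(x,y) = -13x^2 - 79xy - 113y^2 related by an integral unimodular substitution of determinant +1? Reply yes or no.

D₁ = 365, D₂ = 365
river cycle of f (length 6): (5, 15, -7), (-7, 13, 7), (7, 15, -5), (-5, 15, 7), (7, 13, -7), (-7, 15, 5)
river cycle of g (length 6): (7, 15, -5), (-5, 15, 7), (7, 13, -7), (-7, 15, 5), (5, 15, -7), (-7, 13, 7)
cycles coincide ⇒ equivalent

yes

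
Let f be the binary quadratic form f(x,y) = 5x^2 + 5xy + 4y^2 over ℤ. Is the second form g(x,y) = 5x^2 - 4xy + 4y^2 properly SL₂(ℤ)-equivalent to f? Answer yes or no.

D₁ = -55, D₂ = -64
discriminants differ ⇒ not SL₂(ℤ)-equivalent

no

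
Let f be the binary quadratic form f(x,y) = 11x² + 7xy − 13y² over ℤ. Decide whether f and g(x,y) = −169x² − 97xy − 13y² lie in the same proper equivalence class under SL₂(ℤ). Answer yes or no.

D₁ = 621, D₂ = 621
river cycle of f (length 4): (-13, 19, 5), (5, 21, -9), (-9, 15, 11), (11, 7, -13)
river cycle of g (length 4): (-13, 19, 5), (5, 21, -9), (-9, 15, 11), (11, 7, -13)
cycles coincide ⇒ equivalent

yes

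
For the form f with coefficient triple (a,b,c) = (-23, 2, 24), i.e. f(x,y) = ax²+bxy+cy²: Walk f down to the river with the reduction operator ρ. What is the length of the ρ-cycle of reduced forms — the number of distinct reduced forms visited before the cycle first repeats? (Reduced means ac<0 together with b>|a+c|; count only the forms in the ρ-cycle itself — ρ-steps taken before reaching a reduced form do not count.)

D = 2212, ⌊√D⌋ = 47
river: ρ → (24,46,-1)
river: ρ → (-1,46,24)
river: ρ → (24,2,-23)
river: ρ → (-23,44,3)
river: ρ → (3,46,-8)
river: ρ → (-8,34,33)
river: ρ → (33,32,-9)
river: ρ → (-9,40,17)
river: ρ → (17,28,-21)
river: ρ → (-21,14,24)
river: ρ → (24,34,-11)
river: ρ → (-11,32,27)
river: ρ → (27,22,-16)
river: ρ → (-16,42,7)
river: ρ → (7,42,-16)
river: ρ → (-16,22,27)
river: ρ → (27,32,-11)
river: ρ → (-11,34,24)
river: ρ → (24,14,-21)
river: ρ → (-21,28,17)
river: ρ → (17,40,-9)
river: ρ → (-9,32,33)
river: ρ → (33,34,-8)
river: ρ → (-8,46,3)
river: ρ → (3,44,-23)
river: ρ → (-23,2,24)
ρ-cycle length = 26 (tail of 0 descent steps not counted)

26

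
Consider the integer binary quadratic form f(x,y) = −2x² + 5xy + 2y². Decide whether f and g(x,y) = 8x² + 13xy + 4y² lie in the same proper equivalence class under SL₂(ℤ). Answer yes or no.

D₁ = 41, D₂ = 41
river cycle of f (length 10): (2, 3, -4), (-4, 5, 1), (1, 5, -4), (-4, 3, 2), (2, 5, -2), (-2, 3, 4), (4, 5, -1), (-1, 5, 4), (4, 3, -2), (-2, 5, 2)
river cycle of g (length 10): (4, 3, -2), (-2, 5, 2), (2, 3, -4), (-4, 5, 1), (1, 5, -4), (-4, 3, 2), (2, 5, -2), (-2, 3, 4), (4, 5, -1), (-1, 5, 4)
cycles coincide ⇒ equivalent

yes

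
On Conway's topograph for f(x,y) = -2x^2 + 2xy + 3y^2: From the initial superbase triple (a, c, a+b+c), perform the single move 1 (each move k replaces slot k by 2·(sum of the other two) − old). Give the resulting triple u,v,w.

start (-2,3,3) = (f(1,0),f(0,1),f(1,1))
replace slot 1: 2·(3+3) − (-2) = 14 → (14,3,3)

14,3,3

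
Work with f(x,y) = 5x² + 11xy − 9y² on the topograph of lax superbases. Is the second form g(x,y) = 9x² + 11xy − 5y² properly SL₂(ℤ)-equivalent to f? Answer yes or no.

D₁ = 301, D₂ = 301
river cycle of f (length 10): (-9, 7, 7), (7, 7, -9), (-9, 11, 5), (5, 9, -11), (-11, 13, 3), (3, 17, -1), (-1, 17, 3), (3, 13, -11), (-11, 9, 5), (5, 11, -9)
river cycle of g (length 10): (-5, 9, 11), (11, 13, -3), (-3, 17, 1), (1, 17, -3), (-3, 13, 11), (11, 9, -5), (-5, 11, 9), (9, 7, -7), (-7, 7, 9), (9, 11, -5)
cycles differ ⇒ inequivalent

no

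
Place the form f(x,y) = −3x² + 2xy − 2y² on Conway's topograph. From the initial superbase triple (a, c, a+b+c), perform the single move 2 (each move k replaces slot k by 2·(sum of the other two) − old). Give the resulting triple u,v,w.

start (-3,-2,-3) = (f(1,0),f(0,1),f(1,1))
replace slot 2: 2·((-3)+(-3)) − (-2) = -10 → (-3,-10,-3)

-3,-10,-3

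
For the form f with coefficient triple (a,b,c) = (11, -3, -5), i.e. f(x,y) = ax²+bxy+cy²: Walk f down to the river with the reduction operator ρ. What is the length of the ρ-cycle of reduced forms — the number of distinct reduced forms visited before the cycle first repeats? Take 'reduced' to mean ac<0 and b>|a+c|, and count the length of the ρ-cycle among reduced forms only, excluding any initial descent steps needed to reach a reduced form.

D = 229, ⌊√D⌋ = 15
descent: ρ → (-5,13,3)  [lands on river]
river: ρ → (3,11,-9)
river: ρ → (-9,7,5)
river: ρ → (5,13,-3)
river: ρ → (-3,11,9)
river: ρ → (9,7,-5)
ρ-cycle length = 6 (tail of 1 descent step not counted)

6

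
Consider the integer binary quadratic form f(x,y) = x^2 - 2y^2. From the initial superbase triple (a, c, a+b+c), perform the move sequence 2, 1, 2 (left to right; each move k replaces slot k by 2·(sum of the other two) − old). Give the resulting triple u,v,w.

start (1,-2,-1) = (f(1,0),f(0,1),f(1,1))
replace slot 2: 2·(1+(-1)) − (-2) = 2 → (1,2,-1)
replace slot 1: 2·(2+(-1)) − 1 = 1 → (1,2,-1)
replace slot 2: 2·(1+(-1)) − 2 = -2 → (1,-2,-1)

1,-2,-1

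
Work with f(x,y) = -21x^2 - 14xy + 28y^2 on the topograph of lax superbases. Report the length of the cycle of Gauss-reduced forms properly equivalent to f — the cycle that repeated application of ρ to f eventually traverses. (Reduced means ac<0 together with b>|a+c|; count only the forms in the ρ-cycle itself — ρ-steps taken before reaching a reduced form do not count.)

D = 2548, ⌊√D⌋ = 50
descent: ρ → (28,14,-21)  [lands on river]
river: ρ → (-21,28,21)
river: ρ → (21,14,-28)
river: ρ → (-28,42,7)
river: ρ → (7,42,-28)
river: ρ → (-28,14,21)
river: ρ → (21,28,-21)
river: ρ → (-21,14,28)
river: ρ → (28,42,-7)
river: ρ → (-7,42,28)
ρ-cycle length = 10 (tail of 1 descent step not counted)

10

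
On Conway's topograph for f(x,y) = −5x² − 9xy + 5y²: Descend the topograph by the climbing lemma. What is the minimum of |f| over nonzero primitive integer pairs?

descent: ρ → (5,9,-5)  [lands on river]
river: ρ → (-5,11,3)
river: ρ → (3,13,-1)
river: ρ → (-1,13,3)
river: ρ → (3,11,-5)
river: ρ → (-5,9,5)
river: ρ → (5,11,-3)
river: ρ → (-3,13,1)
river: ρ → (1,13,-3)
river: ρ → (-3,11,5)
closes: descent 1, river 10
min |a| on river = 1

1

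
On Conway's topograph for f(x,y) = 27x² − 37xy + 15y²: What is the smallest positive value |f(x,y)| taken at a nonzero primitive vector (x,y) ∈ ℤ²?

translate: b→17 (≡-37 mod 54), so (27,-37,15)→(27,17,5)
flip: (27,17,5)→(5,-17,27)
translate: b→3 (≡-17 mod 10), so (5,-17,27)→(5,3,13)
reduced (well bottom): (5,3,13) with a≤c, −a<b≤a
well minimum = a = 5

5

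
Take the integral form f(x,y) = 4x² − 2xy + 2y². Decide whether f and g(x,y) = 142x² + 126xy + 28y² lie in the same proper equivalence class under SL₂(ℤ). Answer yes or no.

D₁ = -28, D₂ = -28
f: flip: (4,-2,2)→(2,2,4)
f: reduced (well bottom): (2,2,4) with a≤c, −a<b≤a
g: flip: (142,126,28)→(28,-126,142)
g: translate: b→-14 (≡-126 mod 56), so (28,-126,142)→(28,-14,2)
g: flip: (28,-14,2)→(2,14,28)
g: translate: b→2 (≡14 mod 4), so (2,14,28)→(2,2,4)
g: reduced (well bottom): (2,2,4) with a≤c, −a<b≤a
reduced forms (2, 2, 4) vs (2, 2, 4) ⇒ equivalent

yes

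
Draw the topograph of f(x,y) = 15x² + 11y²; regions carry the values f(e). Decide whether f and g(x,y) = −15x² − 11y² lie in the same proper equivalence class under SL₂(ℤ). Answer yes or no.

D₁ = -660, D₂ = -660
f: flip: (15,0,11)→(11,0,15)
f: reduced (well bottom): (11,0,15) with a≤c, −a<b≤a
g is negative-definite; reduce −g:
−g: flip: (15,0,11)→(11,0,15)
−g: reduced (well bottom): (11,0,15) with a≤c, −a<b≤a
flip sign back: reduced form of g is (-11,0,-15)
reduced forms (11, 0, 15) vs (-11, 0, -15) ⇒ inequivalent

no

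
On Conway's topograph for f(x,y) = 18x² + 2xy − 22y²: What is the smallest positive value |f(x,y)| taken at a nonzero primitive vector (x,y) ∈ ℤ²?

descent: ρ → (-22,-2,18)
descent: ρ → (18,38,-2)  [lands on river]
river: ρ → (-2,38,18)
river: ρ → (18,34,-6)
river: ρ → (-6,38,6)
river: ρ → (6,34,-18)
river: ρ → (-18,38,2)
river: ρ → (2,38,-18)
river: ρ → (-18,34,6)
river: ρ → (6,38,-6)
river: ρ → (-6,34,18)
closes: descent 2, river 10
min |a| on river = 2

2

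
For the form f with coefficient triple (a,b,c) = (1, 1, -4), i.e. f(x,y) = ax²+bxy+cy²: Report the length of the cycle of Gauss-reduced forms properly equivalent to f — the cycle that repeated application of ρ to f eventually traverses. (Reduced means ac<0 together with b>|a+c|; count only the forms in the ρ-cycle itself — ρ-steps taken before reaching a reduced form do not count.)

D = 17, ⌊√D⌋ = 4
descent: ρ → (-4,-1,1)
descent: ρ → (1,3,-2)  [lands on river]
river: ρ → (-2,1,2)
river: ρ → (2,3,-1)
river: ρ → (-1,3,2)
river: ρ → (2,1,-2)
river: ρ → (-2,3,1)
ρ-cycle length = 6 (tail of 2 descent steps not counted)

6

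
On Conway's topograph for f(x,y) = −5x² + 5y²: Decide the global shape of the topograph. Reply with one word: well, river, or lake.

D = b²−4ac = 0² − 4·(-5)·5 = 100
D = 10² is a perfect square ⇒ form factors over ℤ ⇒ lakes

lake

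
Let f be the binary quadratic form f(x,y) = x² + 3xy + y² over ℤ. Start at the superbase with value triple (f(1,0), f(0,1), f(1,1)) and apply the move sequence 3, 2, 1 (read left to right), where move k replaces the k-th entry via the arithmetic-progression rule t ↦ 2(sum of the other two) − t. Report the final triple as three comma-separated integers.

start (1,1,5) = (f(1,0),f(0,1),f(1,1))
replace slot 3: 2·(1+1) − 5 = -1 → (1,1,-1)
replace slot 2: 2·(1+(-1)) − 1 = -1 → (1,-1,-1)
replace slot 1: 2·((-1)+(-1)) − 1 = -5 → (-5,-1,-1)

-5,-1,-1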